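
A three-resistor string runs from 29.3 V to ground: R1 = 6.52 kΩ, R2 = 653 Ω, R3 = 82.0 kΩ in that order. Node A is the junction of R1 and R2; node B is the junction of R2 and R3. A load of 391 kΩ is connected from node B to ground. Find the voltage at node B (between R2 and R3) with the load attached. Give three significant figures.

At node B, R3 is in parallel with the load: R3‖R_L = 67780 Ω.
Below node A the resistance is R2 + (R3‖R_L) = 68440 Ω, so V_A = 29.3 × 68440/74960 = 26.75 V.
Then V_B = V_A × (R3‖R_L)/(R2 + R3‖R_L) = 26.75 × 67780/68440 = 26.5 V.

V ≈ 26.5 V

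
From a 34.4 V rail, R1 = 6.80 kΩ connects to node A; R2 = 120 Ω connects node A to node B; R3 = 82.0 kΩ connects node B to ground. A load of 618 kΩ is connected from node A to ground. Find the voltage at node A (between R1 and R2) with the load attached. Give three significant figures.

Below node A the series string R2+R3 = 82120 Ω sits in parallel with the 618000 Ω load: 72490 Ω.
V_A = 34.4 × 72490/(6800 + 72490) = 31.4 V.

V ≈ 31.4 V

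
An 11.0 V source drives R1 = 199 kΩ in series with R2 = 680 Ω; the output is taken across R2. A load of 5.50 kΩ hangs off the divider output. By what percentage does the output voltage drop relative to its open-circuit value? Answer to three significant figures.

The divider's output (Thévenin) resistance is R1‖R2 = 677.7 Ω.
Fractional drop under load = R_th/(R_th + R_L) = 677.7 / (677.7 + 5500) = 0.1097.
So the output falls by 11.0 %.

11.0 %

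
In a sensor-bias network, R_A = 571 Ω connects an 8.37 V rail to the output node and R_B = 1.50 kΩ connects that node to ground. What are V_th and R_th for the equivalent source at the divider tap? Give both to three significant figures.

V_th = 6.06 V, R_th = 414 Ω

V_th is the open-circuit tap voltage: 8.37 × 1500/(571 + 1500) = 6.06 V.
With the supply zeroed, R_A and R_B appear in parallel from the tap: R_th = R_A‖R_B = (571 × 1500)/2071 = 414 Ω.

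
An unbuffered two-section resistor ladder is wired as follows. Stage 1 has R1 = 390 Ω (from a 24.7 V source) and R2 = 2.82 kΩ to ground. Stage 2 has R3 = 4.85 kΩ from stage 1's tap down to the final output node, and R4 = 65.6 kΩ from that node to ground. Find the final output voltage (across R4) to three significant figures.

V_out ≈ 20.1 V

Stage 2 presents R3+R4 = 70450 Ω as a load on stage 1's tap.
Stage 1's lower leg becomes R2‖(R3+R4) = 2711 Ω, so V_mid = 24.7 × 2711/3101 = 21.59 V.
Stage 2 is itself unloaded: V_out = V_mid × R4/(R3+R4) = 21.59 × 65600/70450 = 20.1 V.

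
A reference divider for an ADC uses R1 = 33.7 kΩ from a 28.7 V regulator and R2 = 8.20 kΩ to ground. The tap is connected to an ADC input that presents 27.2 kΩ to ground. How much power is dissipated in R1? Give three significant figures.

P ≈ 17.3 mW

Total resistance from the source is R1 + (R2‖R_L) = 40.00 kΩ, so I = 28.7/40.00 kΩ = 0.7175 mA.
P = I²·R1 = (0.7175 mA)² × 33.7 kΩ = 17.3 mW.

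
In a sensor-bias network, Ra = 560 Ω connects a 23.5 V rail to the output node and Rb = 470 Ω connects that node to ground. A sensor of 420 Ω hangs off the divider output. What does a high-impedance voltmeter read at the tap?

V_out ≈ 6.67 V

The load sits in parallel with Rb: Rb‖R_L = (470 × 420) / (470 + 420) = 221.8 Ω.
V_out = 23.5 × 221.8 / (560 + 221.8) = 23.5 × 221.8/781.8 = 6.67 V.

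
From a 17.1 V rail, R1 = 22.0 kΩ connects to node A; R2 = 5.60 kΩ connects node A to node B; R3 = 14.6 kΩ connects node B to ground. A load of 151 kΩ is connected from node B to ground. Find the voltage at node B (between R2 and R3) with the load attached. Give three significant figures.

At node B, R3 is in parallel with the load: R3‖R_L = 13.31 kΩ.
Below node A the resistance is R2 + (R3‖R_L) = 18.91 kΩ, so V_A = 17.1 × 18.91/40.91 = 7.905 V.
Then V_B = V_A × (R3‖R_L)/(R2 + R3‖R_L) = 7.905 × 13.31/18.91 = 5.56 V.

V ≈ 5.56 V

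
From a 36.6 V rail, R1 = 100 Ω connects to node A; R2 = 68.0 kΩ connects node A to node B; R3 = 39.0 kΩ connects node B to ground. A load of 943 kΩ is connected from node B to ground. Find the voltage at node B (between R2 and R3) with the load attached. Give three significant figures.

V ≈ 13.0 V

At node B, R3 is in parallel with the load: R3‖R_L = 37450 Ω.
Below node A the resistance is R2 + (R3‖R_L) = 105500 Ω, so V_A = 36.6 × 105500/105600 = 36.57 V.
Then V_B = V_A × (R3‖R_L)/(R2 + R3‖R_L) = 36.57 × 37450/105500 = 13.0 V.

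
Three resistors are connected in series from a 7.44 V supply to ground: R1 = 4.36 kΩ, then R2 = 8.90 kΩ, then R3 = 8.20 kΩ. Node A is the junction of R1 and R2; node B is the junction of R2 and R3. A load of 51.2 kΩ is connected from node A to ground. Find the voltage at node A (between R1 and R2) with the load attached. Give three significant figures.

Below node A the series string R2+R3 = 17.10 kΩ sits in parallel with the 51.2 kΩ load: 12.82 kΩ.
V_A = 7.44 × 12.82/(4.36 + 12.82) = 5.55 V.

V ≈ 5.55 V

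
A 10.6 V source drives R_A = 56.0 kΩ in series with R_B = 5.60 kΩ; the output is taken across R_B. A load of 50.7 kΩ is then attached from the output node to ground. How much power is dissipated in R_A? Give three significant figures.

Total resistance from the source is R_A + (R_B‖R_L) = 61.04 kΩ, so I = 10.6/61.04 kΩ = 0.1736 mA.
P = I²·R_A = (0.1736 mA)² × 56.0 kΩ = 1.69 mW.

P ≈ 1.69 mW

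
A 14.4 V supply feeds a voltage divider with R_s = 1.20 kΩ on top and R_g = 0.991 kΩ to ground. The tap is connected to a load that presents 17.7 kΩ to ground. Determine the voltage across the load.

The load sits in parallel with R_g: R_g‖R_L = (991 × 17700) / (991 + 17700) = 938.5 Ω.
V_out = 14.4 × 938.5 / (1200 + 938.5) = 14.4 × 938.5/2138 = 6.32 V.

V_out ≈ 6.32 V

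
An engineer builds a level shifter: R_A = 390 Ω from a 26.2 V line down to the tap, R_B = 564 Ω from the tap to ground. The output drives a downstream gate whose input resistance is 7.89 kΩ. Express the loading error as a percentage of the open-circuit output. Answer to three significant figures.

2.84 %

The divider's output (Thévenin) resistance is R_A‖R_B = 230.6 Ω.
Fractional drop under load = R_th/(R_th + R_L) = 230.6 / (230.6 + 7890) = 0.02839.
So the output falls by 2.84 %.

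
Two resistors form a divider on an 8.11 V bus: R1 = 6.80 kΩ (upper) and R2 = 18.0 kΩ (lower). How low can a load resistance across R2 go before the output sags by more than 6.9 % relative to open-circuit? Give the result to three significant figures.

Output resistance R_th = R1‖R2 = (6.80 × 18.0)/24.80 = 4.935 kΩ.
The fractional drop is R_th/(R_th + R_L); requiring this ≤ 0.0690 gives R_L ≥ R_th(1/0.0690 − 1) = 4.935 × 13.49 = 66.6 kΩ.

R_L(min) ≈ 66.6 kΩ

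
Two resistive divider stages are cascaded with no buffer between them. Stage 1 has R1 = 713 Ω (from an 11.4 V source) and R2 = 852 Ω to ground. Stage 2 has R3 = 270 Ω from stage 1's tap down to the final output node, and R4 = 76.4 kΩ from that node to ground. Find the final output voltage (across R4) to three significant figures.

V_out ≈ 6.15 V

Stage 2 presents R3+R4 = 76670 Ω as a load on stage 1's tap.
Stage 1's lower leg becomes R2‖(R3+R4) = 842.6 Ω, so V_mid = 11.4 × 842.6/1556 = 6.175 V.
Stage 2 is itself unloaded: V_out = V_mid × R4/(R3+R4) = 6.175 × 76400/76670 = 6.15 V.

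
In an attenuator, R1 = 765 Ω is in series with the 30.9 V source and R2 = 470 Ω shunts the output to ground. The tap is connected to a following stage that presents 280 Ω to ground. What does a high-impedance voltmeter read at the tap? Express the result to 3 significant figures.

V_out ≈ 5.77 V

The load sits in parallel with R2: R2‖R_L = (470 × 280) / (470 + 280) = 175.5 Ω.
V_out = 30.9 × 175.5 / (765 + 175.5) = 30.9 × 175.5/940.5 = 5.77 V.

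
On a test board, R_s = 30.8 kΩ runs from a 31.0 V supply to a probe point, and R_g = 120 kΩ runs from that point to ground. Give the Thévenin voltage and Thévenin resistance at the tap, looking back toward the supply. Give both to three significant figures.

V_th = 24.7 V, R_th = 24.5 kΩ

V_th is the open-circuit tap voltage: 31.0 × 120/(30.8 + 120) = 24.7 V.
With the supply zeroed, R_s and R_g appear in parallel from the tap: R_th = R_s‖R_g = (30.8 × 120)/150.8 = 24.5 kΩ.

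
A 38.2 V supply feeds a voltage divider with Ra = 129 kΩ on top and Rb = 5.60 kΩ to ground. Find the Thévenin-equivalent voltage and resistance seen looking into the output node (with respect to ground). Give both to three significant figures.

V_th is the open-circuit tap voltage: 38.2 × 5.60/(129 + 5.60) = 1.59 V.
With the supply zeroed, Ra and Rb appear in parallel from the tap: R_th = Ra‖Rb = (129 × 5.60)/134.6 = 5.37 kΩ.

V_th = 1.59 V, R_th = 5.37 kΩ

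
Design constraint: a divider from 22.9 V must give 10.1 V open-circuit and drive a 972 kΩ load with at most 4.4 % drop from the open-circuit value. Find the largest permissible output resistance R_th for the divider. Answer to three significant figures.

R_th ≤ 44.7 kΩ

Loading drop = R_th/(R_th + R_L) ≤ 0.0440, so R_th ≤ R_L · ε/(1−ε) = 972 kΩ × 0.0440/0.9560 = 44.7 kΩ.
(Any R1, R2 with R2/(R1+R2) = 0.441 and R1‖R2 ≤ 44.7 kΩ will meet the spec.)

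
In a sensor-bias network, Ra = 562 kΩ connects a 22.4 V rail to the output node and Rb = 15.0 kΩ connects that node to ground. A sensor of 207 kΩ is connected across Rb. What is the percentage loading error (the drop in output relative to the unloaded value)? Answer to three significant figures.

The divider's output (Thévenin) resistance is Ra‖Rb = 14.61 kΩ.
Fractional drop under load = R_th/(R_th + R_L) = 14.61 / (14.61 + 207) = 0.06593.
So the output falls by 6.59 %.

6.59 %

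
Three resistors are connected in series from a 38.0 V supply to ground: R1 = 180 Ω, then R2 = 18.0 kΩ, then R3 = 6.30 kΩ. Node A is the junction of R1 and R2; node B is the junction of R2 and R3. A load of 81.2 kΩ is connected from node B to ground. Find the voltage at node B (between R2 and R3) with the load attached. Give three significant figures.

At node B, R3 is in parallel with the load: R3‖R_L = 5846 Ω.
Below node A the resistance is R2 + (R3‖R_L) = 23850 Ω, so V_A = 38.0 × 23850/24030 = 37.72 V.
Then V_B = V_A × (R3‖R_L)/(R2 + R3‖R_L) = 37.72 × 5846/23850 = 9.25 V.

V ≈ 9.25 V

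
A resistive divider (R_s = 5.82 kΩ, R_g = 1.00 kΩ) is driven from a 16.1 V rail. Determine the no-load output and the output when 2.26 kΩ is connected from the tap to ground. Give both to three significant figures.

Open-circuit: V = 16.1 × 1.00/(5.82 + 1.00) = 2.36 V.
With the load, R_g becomes R_g‖R_L = 0.6933 kΩ, so V = 16.1 × 0.6933/6.513 = 1.71 V.

Unloaded: 2.36 V; loaded: 1.71 V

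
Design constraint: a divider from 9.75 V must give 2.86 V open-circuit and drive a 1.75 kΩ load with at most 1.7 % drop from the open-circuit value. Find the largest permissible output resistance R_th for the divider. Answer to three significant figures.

R_th ≤ 30.3 Ω

Loading drop = R_th/(R_th + R_L) ≤ 0.0170, so R_th ≤ R_L · ε/(1−ε) = 1.75 kΩ × 0.0170/0.9830 = 30.3 Ω.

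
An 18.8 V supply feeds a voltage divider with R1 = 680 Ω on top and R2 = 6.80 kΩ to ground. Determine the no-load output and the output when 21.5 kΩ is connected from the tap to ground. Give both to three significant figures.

Unloaded: 17.1 V; loaded: 16.6 V

Open-circuit: V = 18.8 × 6800/(680 + 6800) = 17.1 V.
With the load, R2 becomes R2‖R_L = 5166 Ω, so V = 18.8 × 5166/5846 = 16.6 V.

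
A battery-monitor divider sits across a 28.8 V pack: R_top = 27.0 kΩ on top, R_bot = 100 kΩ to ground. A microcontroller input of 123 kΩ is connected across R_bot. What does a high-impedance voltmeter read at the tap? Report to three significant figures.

The load sits in parallel with R_bot: R_bot‖R_L = (100 × 123) / (100 + 123) = 55.16 kΩ.
V_out = 28.8 × 55.16 / (27.0 + 55.16) = 28.8 × 55.16/82.16 = 19.3 V.

V_out ≈ 19.3 V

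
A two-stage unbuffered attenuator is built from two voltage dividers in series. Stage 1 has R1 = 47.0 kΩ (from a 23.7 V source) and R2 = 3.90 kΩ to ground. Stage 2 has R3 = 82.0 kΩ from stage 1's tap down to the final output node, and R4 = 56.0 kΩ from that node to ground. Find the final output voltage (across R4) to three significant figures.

V_out ≈ 0.718 V

Stage 2 presents R3+R4 = 138.0 kΩ as a load on stage 1's tap.
Stage 1's lower leg becomes R2‖(R3+R4) = 3.793 kΩ, so V_mid = 23.7 × 3.793/50.79 = 1.770 V.
Stage 2 is itself unloaded: V_out = V_mid × R4/(R3+R4) = 1.770 × 56.0/138.0 = 0.718 V.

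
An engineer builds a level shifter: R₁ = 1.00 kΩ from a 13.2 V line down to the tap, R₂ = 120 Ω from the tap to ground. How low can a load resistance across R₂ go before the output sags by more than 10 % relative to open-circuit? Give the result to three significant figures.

R_L(min) ≈ 964 Ω

Output resistance R_th = R₁‖R₂ = (1000 × 120)/1120 = 107.1 Ω.
The fractional drop is R_th/(R_th + R_L); requiring this ≤ 0.100 gives R_L ≥ R_th(1/0.100 − 1) = 107.1 × 9.000 = 964 Ω.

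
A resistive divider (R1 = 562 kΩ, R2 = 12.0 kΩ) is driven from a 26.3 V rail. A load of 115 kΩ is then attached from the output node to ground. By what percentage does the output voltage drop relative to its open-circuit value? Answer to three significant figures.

9.27 %

The divider's output (Thévenin) resistance is R1‖R2 = 11.75 kΩ.
Fractional drop under load = R_th/(R_th + R_L) = 11.75 / (11.75 + 115) = 0.09270.
So the output falls by 9.27 %.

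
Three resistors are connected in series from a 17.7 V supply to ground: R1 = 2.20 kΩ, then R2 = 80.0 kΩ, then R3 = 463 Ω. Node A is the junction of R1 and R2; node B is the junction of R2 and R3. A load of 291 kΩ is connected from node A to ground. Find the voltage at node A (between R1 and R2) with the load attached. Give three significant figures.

Below node A the series string R2+R3 = 80460 Ω sits in parallel with the 291000 Ω load: 63030 Ω.
V_A = 17.7 × 63030/(2200 + 63030) = 17.1 V.

V ≈ 17.1 V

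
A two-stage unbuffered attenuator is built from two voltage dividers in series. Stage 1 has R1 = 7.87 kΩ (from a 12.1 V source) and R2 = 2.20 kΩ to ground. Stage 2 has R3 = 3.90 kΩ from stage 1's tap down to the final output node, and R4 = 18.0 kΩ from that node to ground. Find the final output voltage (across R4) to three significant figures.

V_out ≈ 2.01 V

Stage 2 presents R3+R4 = 21.90 kΩ as a load on stage 1's tap.
Stage 1's lower leg becomes R2‖(R3+R4) = 1.999 kΩ, so V_mid = 12.1 × 1.999/9.869 = 2.451 V.
Stage 2 is itself unloaded: V_out = V_mid × R4/(R3+R4) = 2.451 × 18.0/21.90 = 2.01 V.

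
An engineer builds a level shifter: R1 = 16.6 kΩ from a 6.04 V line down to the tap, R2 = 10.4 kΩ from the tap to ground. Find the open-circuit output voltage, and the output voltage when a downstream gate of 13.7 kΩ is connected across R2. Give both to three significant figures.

Open-circuit: V = 6.04 × 10.4/(16.6 + 10.4) = 2.33 V.
With the load, R2 becomes R2‖R_L = 5.912 kΩ, so V = 6.04 × 5.912/22.51 = 1.59 V.

Unloaded: 2.33 V; loaded: 1.59 V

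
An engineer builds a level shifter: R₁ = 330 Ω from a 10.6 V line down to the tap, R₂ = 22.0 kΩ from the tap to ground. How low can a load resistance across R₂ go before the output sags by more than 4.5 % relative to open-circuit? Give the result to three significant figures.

Output resistance R_th = R₁‖R₂ = (330 × 22000)/22330 = 325.1 Ω.
The fractional drop is R_th/(R_th + R_L); requiring this ≤ 0.0450 gives R_L ≥ R_th(1/0.0450 − 1) = 325.1 × 21.22 = 6.90 kΩ.

R_L(min) ≈ 6.90 kΩ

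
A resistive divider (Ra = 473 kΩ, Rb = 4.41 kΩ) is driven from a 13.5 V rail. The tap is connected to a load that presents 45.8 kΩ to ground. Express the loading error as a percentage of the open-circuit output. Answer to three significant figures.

The divider's output (Thévenin) resistance is Ra‖Rb = 4.369 kΩ.
Fractional drop under load = R_th/(R_th + R_L) = 4.369 / (4.369 + 45.8) = 0.08709.
So the output falls by 8.71 %.

8.71 %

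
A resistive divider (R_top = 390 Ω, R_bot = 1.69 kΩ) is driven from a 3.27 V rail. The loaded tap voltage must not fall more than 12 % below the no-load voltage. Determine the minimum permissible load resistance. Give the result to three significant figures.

Output resistance R_th = R_top‖R_bot = (390 × 1690)/2080 = 316.9 Ω.
The fractional drop is R_th/(R_th + R_L); requiring this ≤ 0.120 gives R_L ≥ R_th(1/0.120 − 1) = 316.9 × 7.333 = 2.32 kΩ.

R_L(min) ≈ 2.32 kΩ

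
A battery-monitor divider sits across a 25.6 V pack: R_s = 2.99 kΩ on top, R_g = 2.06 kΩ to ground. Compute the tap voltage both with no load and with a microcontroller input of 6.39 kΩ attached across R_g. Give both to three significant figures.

Unloaded: 10.4 V; loaded: 8.77 V

Open-circuit: V = 25.6 × 2.06/(2.99 + 2.06) = 10.4 V.
With the load, R_g becomes R_g‖R_L = 1.558 kΩ, so V = 25.6 × 1.558/4.548 = 8.77 V.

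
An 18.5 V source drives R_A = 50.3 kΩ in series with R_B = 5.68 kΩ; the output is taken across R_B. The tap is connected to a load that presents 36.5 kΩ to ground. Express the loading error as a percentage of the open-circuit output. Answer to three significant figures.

12.3 %

The divider's output (Thévenin) resistance is R_A‖R_B = 5.104 kΩ.
Fractional drop under load = R_th/(R_th + R_L) = 5.104 / (5.104 + 36.5) = 0.1227.
So the output falls by 12.3 %.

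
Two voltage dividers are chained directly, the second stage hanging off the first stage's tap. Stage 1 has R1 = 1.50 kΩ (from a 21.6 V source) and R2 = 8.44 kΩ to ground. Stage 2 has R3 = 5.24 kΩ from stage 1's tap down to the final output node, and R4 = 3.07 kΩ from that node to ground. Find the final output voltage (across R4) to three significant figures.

Stage 2 presents R3+R4 = 8.310 kΩ as a load on stage 1's tap.
Stage 1's lower leg becomes R2‖(R3+R4) = 4.187 kΩ, so V_mid = 21.6 × 4.187/5.687 = 15.90 V.
Stage 2 is itself unloaded: V_out = V_mid × R4/(R3+R4) = 15.90 × 3.07/8.310 = 5.88 V.

V_out ≈ 5.88 V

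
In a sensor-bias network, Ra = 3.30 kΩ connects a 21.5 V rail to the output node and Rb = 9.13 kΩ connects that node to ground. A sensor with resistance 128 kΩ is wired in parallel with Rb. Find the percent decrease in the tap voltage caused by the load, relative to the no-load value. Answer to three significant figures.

1.86 %

The divider's output (Thévenin) resistance is Ra‖Rb = 2.424 kΩ.
Fractional drop under load = R_th/(R_th + R_L) = 2.424 / (2.424 + 128) = 0.01858.
So the output falls by 1.86 %.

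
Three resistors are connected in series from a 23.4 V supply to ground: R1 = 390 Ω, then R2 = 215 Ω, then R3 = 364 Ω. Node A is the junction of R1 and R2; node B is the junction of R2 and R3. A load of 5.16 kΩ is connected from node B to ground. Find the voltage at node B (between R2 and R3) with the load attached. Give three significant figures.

At node B, R3 is in parallel with the load: R3‖R_L = 340.0 Ω.
Below node A the resistance is R2 + (R3‖R_L) = 555.0 Ω, so V_A = 23.4 × 555.0/945.0 = 13.74 V.
Then V_B = V_A × (R3‖R_L)/(R2 + R3‖R_L) = 13.74 × 340.0/555.0 = 8.42 V.

V ≈ 8.42 V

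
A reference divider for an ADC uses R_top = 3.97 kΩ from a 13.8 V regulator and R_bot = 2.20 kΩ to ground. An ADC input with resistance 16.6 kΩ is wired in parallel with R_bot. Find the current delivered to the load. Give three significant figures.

R_bot‖R_L = 1.943 kΩ; V_out = 13.8 × 1.943/5.913 = 4.534 V.
I_L = V_out / R_L = 4.534 / 16.6 kΩ = 0.273 mA.

I_L ≈ 0.273 mA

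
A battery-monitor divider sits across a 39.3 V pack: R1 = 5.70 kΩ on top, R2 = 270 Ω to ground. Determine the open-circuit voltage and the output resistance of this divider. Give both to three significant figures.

V_th is the open-circuit tap voltage: 39.3 × 270/(5700 + 270) = 1.78 V.
With the supply zeroed, R1 and R2 appear in parallel from the tap: R_th = R1‖R2 = (5700 × 270)/5970 = 258 Ω.

V_th = 1.78 V, R_th = 258 Ω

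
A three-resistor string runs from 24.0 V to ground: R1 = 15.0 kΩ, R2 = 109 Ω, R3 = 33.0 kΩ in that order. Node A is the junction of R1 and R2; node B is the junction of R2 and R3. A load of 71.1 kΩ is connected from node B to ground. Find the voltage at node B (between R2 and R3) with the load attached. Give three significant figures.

At node B, R3 is in parallel with the load: R3‖R_L = 22540 Ω.
Below node A the resistance is R2 + (R3‖R_L) = 22650 Ω, so V_A = 24.0 × 22650/37650 = 14.44 V.
Then V_B = V_A × (R3‖R_L)/(R2 + R3‖R_L) = 14.44 × 22540/22650 = 14.4 V.

V ≈ 14.4 V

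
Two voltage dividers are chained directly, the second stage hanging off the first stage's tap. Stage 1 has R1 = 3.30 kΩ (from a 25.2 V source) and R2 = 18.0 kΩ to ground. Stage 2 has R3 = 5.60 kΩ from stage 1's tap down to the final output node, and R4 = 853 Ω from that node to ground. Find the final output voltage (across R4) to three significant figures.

V_out ≈ 1.97 V

Stage 2 presents R3+R4 = 6453 Ω as a load on stage 1's tap.
Stage 1's lower leg becomes R2‖(R3+R4) = 4750 Ω, so V_mid = 25.2 × 4750/8050 = 14.87 V.
Stage 2 is itself unloaded: V_out = V_mid × R4/(R3+R4) = 14.87 × 853/6453 = 1.97 V.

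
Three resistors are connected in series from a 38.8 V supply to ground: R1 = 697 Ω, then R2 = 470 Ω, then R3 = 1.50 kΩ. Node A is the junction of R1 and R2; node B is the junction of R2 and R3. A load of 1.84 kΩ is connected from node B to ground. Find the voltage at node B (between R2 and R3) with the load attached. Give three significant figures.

V ≈ 16.1 V

At node B, R3 is in parallel with the load: R3‖R_L = 826.3 Ω.
Below node A the resistance is R2 + (R3‖R_L) = 1296 Ω, so V_A = 38.8 × 1296/1993 = 25.23 V.
Then V_B = V_A × (R3‖R_L)/(R2 + R3‖R_L) = 25.23 × 826.3/1296 = 16.1 V.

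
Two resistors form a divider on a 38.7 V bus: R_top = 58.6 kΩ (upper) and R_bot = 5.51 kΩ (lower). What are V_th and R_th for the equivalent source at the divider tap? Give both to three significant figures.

V_th is the open-circuit tap voltage: 38.7 × 5.51/(58.6 + 5.51) = 3.33 V.
With the supply zeroed, R_top and R_bot appear in parallel from the tap: R_th = R_top‖R_bot = (58.6 × 5.51)/64.11 = 5.04 kΩ.

V_th = 3.33 V, R_th = 5.04 kΩ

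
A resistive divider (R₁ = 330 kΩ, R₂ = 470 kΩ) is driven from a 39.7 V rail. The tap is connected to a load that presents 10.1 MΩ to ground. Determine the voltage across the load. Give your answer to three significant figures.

The load sits in parallel with R₂: R₂‖R_L = (470 × 10100) / (470 + 10100) = 449.1 kΩ.
V_out = 39.7 × 449.1 / (330 + 449.1) = 39.7 × 449.1/779.1 = 22.9 V.

V_out ≈ 22.9 V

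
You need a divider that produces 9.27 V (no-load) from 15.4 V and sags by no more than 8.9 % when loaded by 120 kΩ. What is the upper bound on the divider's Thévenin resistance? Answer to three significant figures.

R_th ≤ 11.7 kΩ

Loading drop = R_th/(R_th + R_L) ≤ 0.0890, so R_th ≤ R_L · ε/(1−ε) = 120 kΩ × 0.0890/0.9110 = 11.7 kΩ.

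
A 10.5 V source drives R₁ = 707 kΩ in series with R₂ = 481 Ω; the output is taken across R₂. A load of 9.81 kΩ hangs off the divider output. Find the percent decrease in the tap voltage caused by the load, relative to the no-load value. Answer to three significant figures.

The divider's output (Thévenin) resistance is R₁‖R₂ = 480.7 Ω.
Fractional drop under load = R_th/(R_th + R_L) = 480.7 / (480.7 + 9810) = 0.04671.
So the output falls by 4.67 %.

4.67 %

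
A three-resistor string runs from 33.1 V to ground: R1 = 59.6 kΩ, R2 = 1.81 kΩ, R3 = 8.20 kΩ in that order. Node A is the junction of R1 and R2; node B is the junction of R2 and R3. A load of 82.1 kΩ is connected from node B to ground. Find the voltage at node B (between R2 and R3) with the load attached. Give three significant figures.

At node B, R3 is in parallel with the load: R3‖R_L = 7.455 kΩ.
Below node A the resistance is R2 + (R3‖R_L) = 9.265 kΩ, so V_A = 33.1 × 9.265/68.87 = 4.453 V.
Then V_B = V_A × (R3‖R_L)/(R2 + R3‖R_L) = 4.453 × 7.455/9.265 = 3.58 V.

V ≈ 3.58 V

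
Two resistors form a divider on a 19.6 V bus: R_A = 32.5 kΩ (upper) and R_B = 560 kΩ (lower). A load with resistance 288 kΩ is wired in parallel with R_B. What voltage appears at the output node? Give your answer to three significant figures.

V_out ≈ 16.7 V

The load sits in parallel with R_B: R_B‖R_L = (560 × 288) / (560 + 288) = 190.2 kΩ.
V_out = 19.6 × 190.2 / (32.5 + 190.2) = 19.6 × 190.2/222.7 = 16.7 V.
(Unloaded it would have been 18.5 V.)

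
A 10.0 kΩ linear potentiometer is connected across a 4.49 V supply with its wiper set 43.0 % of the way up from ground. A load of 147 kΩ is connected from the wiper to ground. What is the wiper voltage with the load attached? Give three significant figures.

The wiper splits the pot into (1−α)R = 5.700 kΩ above and αR = 4.300 kΩ below.
Lower section ‖ load = 4.178 kΩ.
V_wiper = 4.49 × 4.178/(5.700 + 4.178) = 1.90 V.

V ≈ 1.90 V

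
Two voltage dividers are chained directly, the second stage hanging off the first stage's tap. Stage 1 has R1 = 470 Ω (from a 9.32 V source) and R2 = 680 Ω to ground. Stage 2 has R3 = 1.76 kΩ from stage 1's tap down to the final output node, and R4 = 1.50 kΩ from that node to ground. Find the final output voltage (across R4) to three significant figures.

Stage 2 presents R3+R4 = 3260 Ω as a load on stage 1's tap.
Stage 1's lower leg becomes R2‖(R3+R4) = 562.6 Ω, so V_mid = 9.32 × 562.6/1033 = 5.078 V.
Stage 2 is itself unloaded: V_out = V_mid × R4/(R3+R4) = 5.078 × 1500/3260 = 2.34 V.

V_out ≈ 2.34 V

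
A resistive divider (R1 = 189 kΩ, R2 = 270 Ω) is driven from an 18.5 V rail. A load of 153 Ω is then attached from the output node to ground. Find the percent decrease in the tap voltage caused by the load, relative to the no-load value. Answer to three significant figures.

The divider's output (Thévenin) resistance is R1‖R2 = 269.6 Ω.
Fractional drop under load = R_th/(R_th + R_L) = 269.6 / (269.6 + 153) = 0.6380.
So the output falls by 63.8 %.

63.8 %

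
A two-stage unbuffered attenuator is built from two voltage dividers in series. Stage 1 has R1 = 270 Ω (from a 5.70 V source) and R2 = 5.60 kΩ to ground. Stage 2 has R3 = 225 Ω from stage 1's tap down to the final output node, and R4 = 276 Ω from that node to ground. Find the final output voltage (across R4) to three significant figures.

V_out ≈ 1.98 V

Stage 2 presents R3+R4 = 501.0 Ω as a load on stage 1's tap.
Stage 1's lower leg becomes R2‖(R3+R4) = 459.9 Ω, so V_mid = 5.70 × 459.9/729.9 = 3.591 V.
Stage 2 is itself unloaded: V_out = V_mid × R4/(R3+R4) = 3.591 × 276/501.0 = 1.98 V.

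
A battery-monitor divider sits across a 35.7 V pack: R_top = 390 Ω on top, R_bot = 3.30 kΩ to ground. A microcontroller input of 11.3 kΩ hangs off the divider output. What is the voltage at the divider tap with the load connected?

The load sits in parallel with R_bot: R_bot‖R_L = (3300 × 11300) / (3300 + 11300) = 2554 Ω.
V_out = 35.7 × 2554 / (390 + 2554) = 35.7 × 2554/2944 = 31.0 V.
(Unloaded it would have been 31.9 V.)

V_out ≈ 31.0 V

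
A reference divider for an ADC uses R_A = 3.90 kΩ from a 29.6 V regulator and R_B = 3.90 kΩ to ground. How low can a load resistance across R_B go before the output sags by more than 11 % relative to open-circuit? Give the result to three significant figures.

Output resistance R_th = R_A‖R_B = (3.90 × 3.90)/7.800 = 1.950 kΩ.
The fractional drop is R_th/(R_th + R_L); requiring this ≤ 0.110 gives R_L ≥ R_th(1/0.110 − 1) = 1.950 × 8.091 = 15.8 kΩ.

R_L(min) ≈ 15.8 kΩ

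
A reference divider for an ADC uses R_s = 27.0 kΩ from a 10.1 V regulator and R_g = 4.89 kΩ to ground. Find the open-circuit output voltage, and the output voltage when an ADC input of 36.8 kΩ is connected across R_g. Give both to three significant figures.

Open-circuit: V = 10.1 × 4.89/(27.0 + 4.89) = 1.55 V.
With the load, R_g becomes R_g‖R_L = 4.316 kΩ, so V = 10.1 × 4.316/31.32 = 1.39 V.

Unloaded: 1.55 V; loaded: 1.39 V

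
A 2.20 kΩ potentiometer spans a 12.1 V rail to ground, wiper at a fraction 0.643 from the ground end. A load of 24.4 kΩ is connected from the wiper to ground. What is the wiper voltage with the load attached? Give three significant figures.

The wiper splits the pot into (1−α)R = 785.4 Ω above and αR = 1415 Ω below.
Lower section ‖ load = 1337 Ω.
V_wiper = 12.1 × 1337/(785.4 + 1337) = 7.62 V.

V ≈ 7.62 V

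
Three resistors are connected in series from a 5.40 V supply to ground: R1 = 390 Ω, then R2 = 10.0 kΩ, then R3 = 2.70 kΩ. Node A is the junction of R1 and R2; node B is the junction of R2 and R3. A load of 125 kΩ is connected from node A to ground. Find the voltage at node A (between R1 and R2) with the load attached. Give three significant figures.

V ≈ 5.22 V

Below node A the series string R2+R3 = 12700 Ω sits in parallel with the 125000 Ω load: 11530 Ω.
V_A = 5.40 × 11530/(390 + 11530) = 5.22 V.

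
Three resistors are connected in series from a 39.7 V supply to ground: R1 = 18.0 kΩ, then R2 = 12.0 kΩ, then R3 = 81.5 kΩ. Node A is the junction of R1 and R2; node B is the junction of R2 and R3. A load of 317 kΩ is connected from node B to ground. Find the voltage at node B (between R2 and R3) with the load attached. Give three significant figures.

V ≈ 27.1 V

At node B, R3 is in parallel with the load: R3‖R_L = 64.83 kΩ.
Below node A the resistance is R2 + (R3‖R_L) = 76.83 kΩ, so V_A = 39.7 × 76.83/94.83 = 32.16 V.
Then V_B = V_A × (R3‖R_L)/(R2 + R3‖R_L) = 32.16 × 64.83/76.83 = 27.1 V.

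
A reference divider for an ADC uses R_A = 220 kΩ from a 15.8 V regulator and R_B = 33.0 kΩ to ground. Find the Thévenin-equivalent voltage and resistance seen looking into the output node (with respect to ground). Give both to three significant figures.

V_th = 2.06 V, R_th = 28.7 kΩ

V_th is the open-circuit tap voltage: 15.8 × 33.0/(220 + 33.0) = 2.06 V.
With the supply zeroed, R_A and R_B appear in parallel from the tap: R_th = R_A‖R_B = (220 × 33.0)/253.0 = 28.7 kΩ.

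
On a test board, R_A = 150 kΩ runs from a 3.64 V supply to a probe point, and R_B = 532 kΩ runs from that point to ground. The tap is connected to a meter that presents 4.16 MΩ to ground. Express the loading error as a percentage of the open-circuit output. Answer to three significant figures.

The divider's output (Thévenin) resistance is R_A‖R_B = 117.0 kΩ.
Fractional drop under load = R_th/(R_th + R_L) = 117.0 / (117.0 + 4160) = 0.02736.
So the output falls by 2.74 %.

2.74 %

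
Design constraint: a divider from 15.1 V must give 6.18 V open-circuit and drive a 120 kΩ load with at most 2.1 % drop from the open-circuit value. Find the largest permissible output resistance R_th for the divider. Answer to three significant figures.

Loading drop = R_th/(R_th + R_L) ≤ 0.0210, so R_th ≤ R_L · ε/(1−ε) = 120 kΩ × 0.0210/0.9790 = 2.57 kΩ.

R_th ≤ 2.57 kΩ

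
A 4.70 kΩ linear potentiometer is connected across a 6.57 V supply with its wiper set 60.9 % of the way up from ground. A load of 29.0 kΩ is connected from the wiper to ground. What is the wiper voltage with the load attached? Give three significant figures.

The wiper splits the pot into (1−α)R = 1.838 kΩ above and αR = 2.862 kΩ below.
Lower section ‖ load = 2.605 kΩ.
V_wiper = 6.57 × 2.605/(1.838 + 2.605) = 3.85 V.

V ≈ 3.85 V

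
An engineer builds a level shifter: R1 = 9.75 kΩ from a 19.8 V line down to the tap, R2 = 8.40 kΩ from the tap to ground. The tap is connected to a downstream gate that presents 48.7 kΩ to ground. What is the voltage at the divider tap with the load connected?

V_out ≈ 8.39 V

The load sits in parallel with R2: R2‖R_L = (8.40 × 48.7) / (8.40 + 48.7) = 7.164 kΩ.
V_out = 19.8 × 7.164 / (9.75 + 7.164) = 19.8 × 7.164/16.91 = 8.39 V.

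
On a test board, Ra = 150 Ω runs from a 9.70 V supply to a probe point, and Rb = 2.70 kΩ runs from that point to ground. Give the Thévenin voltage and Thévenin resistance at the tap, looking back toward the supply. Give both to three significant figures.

V_th is the open-circuit tap voltage: 9.70 × 2700/(150 + 2700) = 9.19 V.
With the supply zeroed, Ra and Rb appear in parallel from the tap: R_th = Ra‖Rb = (150 × 2700)/2850 = 142 Ω.

V_th = 9.19 V, R_th = 142 Ω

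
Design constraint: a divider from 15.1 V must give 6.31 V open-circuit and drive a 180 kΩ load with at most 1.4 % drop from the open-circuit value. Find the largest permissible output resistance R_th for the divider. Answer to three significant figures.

R_th ≤ 2.56 kΩ

Loading drop = R_th/(R_th + R_L) ≤ 0.0140, so R_th ≤ R_L · ε/(1−ε) = 180 kΩ × 0.0140/0.9860 = 2.56 kΩ.
(Any R1, R2 with R2/(R1+R2) = 0.418 and R1‖R2 ≤ 2.56 kΩ will meet the spec.)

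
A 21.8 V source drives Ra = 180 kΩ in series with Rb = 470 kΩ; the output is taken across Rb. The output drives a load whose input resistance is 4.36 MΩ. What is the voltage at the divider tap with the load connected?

V_out ≈ 15.3 V

The load sits in parallel with Rb: Rb‖R_L = (470 × 4360) / (470 + 4360) = 424.3 kΩ.
V_out = 21.8 × 424.3 / (180 + 424.3) = 21.8 × 424.3/604.3 = 15.3 V.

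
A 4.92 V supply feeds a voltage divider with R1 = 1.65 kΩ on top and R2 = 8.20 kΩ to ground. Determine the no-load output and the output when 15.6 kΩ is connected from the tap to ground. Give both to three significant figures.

Unloaded: 4.10 V; loaded: 3.76 V

Open-circuit: V = 4.92 × 8.20/(1.65 + 8.20) = 4.10 V.
With the load, R2 becomes R2‖R_L = 5.375 kΩ, so V = 4.92 × 5.375/7.025 = 3.76 V.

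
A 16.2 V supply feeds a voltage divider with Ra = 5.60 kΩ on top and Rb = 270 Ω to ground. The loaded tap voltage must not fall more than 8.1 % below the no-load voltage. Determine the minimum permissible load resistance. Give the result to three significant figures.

R_L(min) ≈ 2.92 kΩ

Output resistance R_th = Ra‖Rb = (5600 × 270)/5870 = 257.6 Ω.
The fractional drop is R_th/(R_th + R_L); requiring this ≤ 0.0810 gives R_L ≥ R_th(1/0.0810 − 1) = 257.6 × 11.35 = 2.92 kΩ.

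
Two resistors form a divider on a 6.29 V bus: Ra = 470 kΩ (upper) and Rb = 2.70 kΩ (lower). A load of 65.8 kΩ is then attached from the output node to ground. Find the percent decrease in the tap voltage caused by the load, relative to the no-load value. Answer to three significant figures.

3.92 %

The divider's output (Thévenin) resistance is Ra‖Rb = 2.685 kΩ.
Fractional drop under load = R_th/(R_th + R_L) = 2.685 / (2.685 + 65.8) = 0.03920.
So the output falls by 3.92 %.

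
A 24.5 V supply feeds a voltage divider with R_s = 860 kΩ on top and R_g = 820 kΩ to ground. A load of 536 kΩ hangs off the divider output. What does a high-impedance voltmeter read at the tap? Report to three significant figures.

The load sits in parallel with R_g: R_g‖R_L = (820 × 536) / (820 + 536) = 324.1 kΩ.
V_out = 24.5 × 324.1 / (860 + 324.1) = 24.5 × 324.1/1184 = 6.71 V.

V_out ≈ 6.71 V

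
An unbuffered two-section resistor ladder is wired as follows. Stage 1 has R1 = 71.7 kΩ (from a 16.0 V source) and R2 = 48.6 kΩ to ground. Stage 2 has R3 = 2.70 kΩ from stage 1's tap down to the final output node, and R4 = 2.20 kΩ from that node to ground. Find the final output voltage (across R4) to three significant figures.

Stage 2 presents R3+R4 = 4.900 kΩ as a load on stage 1's tap.
Stage 1's lower leg becomes R2‖(R3+R4) = 4.451 kΩ, so V_mid = 16.0 × 4.451/76.15 = 0.9352 V.
Stage 2 is itself unloaded: V_out = V_mid × R4/(R3+R4) = 0.9352 × 2.20/4.900 = 0.420 V.

V_out ≈ 0.420 V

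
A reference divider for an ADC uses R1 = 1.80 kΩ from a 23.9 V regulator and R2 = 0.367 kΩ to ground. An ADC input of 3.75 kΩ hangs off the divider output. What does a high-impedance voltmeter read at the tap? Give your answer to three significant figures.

V_out ≈ 3.74 V

The load sits in parallel with R2: R2‖R_L = (367 × 3750) / (367 + 3750) = 334.3 Ω.
V_out = 23.9 × 334.3 / (1800 + 334.3) = 23.9 × 334.3/2134 = 3.74 V.
(Unloaded it would have been 4.05 V.)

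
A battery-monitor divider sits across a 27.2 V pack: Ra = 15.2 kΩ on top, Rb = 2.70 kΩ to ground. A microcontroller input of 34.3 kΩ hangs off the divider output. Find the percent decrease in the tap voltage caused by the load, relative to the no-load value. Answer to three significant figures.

6.27 %

The divider's output (Thévenin) resistance is Ra‖Rb = 2.293 kΩ.
Fractional drop under load = R_th/(R_th + R_L) = 2.293 / (2.293 + 34.3) = 0.06266.
So the output falls by 6.27 %.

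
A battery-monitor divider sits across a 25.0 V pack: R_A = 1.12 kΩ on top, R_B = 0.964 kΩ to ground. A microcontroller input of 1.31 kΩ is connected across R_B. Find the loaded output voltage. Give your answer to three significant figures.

The load sits in parallel with R_B: R_B‖R_L = (964 × 1310) / (964 + 1310) = 555.3 Ω.
V_out = 25.0 × 555.3 / (1120 + 555.3) = 25.0 × 555.3/1675 = 8.29 V.

V_out ≈ 8.29 V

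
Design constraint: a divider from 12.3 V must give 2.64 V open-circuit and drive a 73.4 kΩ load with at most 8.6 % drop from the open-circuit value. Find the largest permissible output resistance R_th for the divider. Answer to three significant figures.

R_th ≤ 6.91 kΩ

Loading drop = R_th/(R_th + R_L) ≤ 0.0860, so R_th ≤ R_L · ε/(1−ε) = 73.4 kΩ × 0.0860/0.9140 = 6.91 kΩ.
(Any R1, R2 with R2/(R1+R2) = 0.215 and R1‖R2 ≤ 6.91 kΩ will meet the spec.)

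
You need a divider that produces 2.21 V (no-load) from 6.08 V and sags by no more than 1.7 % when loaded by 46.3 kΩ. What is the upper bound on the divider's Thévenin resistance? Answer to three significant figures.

Loading drop = R_th/(R_th + R_L) ≤ 0.0170, so R_th ≤ R_L · ε/(1−ε) = 46.3 kΩ × 0.0170/0.9830 = 801 Ω.

R_th ≤ 801 Ω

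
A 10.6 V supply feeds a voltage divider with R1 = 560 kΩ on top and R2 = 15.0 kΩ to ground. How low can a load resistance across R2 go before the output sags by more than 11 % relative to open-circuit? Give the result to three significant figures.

R_L(min) ≈ 118 kΩ

Output resistance R_th = R1‖R2 = (560 × 15.0)/575.0 = 14.61 kΩ.
The fractional drop is R_th/(R_th + R_L); requiring this ≤ 0.110 gives R_L ≥ R_th(1/0.110 − 1) = 14.61 × 8.091 = 118 kΩ.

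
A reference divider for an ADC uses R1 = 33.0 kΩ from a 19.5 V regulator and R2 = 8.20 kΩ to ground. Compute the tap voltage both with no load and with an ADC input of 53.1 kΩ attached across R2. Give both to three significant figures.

Unloaded: 3.88 V; loaded: 3.45 V

Open-circuit: V = 19.5 × 8.20/(33.0 + 8.20) = 3.88 V.
With the load, R2 becomes R2‖R_L = 7.103 kΩ, so V = 19.5 × 7.103/40.10 = 3.45 V.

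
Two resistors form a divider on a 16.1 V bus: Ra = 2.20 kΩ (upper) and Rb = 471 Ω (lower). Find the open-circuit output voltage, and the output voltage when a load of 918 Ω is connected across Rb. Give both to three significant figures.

Unloaded: 2.84 V; loaded: 2.00 V

Open-circuit: V = 16.1 × 471/(2200 + 471) = 2.84 V.
With the load, Rb becomes Rb‖R_L = 311.3 Ω, so V = 16.1 × 311.3/2511 = 2.00 V.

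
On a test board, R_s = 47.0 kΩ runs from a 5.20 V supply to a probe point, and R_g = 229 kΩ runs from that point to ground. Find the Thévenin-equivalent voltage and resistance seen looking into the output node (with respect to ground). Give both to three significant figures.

V_th = 4.31 V, R_th = 39.0 kΩ

V_th is the open-circuit tap voltage: 5.20 × 229/(47.0 + 229) = 4.31 V.
With the supply zeroed, R_s and R_g appear in parallel from the tap: R_th = R_s‖R_g = (47.0 × 229)/276.0 = 39.0 kΩ.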